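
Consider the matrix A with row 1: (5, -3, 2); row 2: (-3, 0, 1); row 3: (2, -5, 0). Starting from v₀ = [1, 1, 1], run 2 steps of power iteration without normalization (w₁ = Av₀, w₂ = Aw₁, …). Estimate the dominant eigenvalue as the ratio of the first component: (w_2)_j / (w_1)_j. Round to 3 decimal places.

5.000

w1 = Av₀ = (5·1 + (-3)·1 + 2·1; (-3)·1 + 0·1 + 1·1; 2·1 + (-5)·1 + 0·1) = (4, -2, -3)
w2 = Aw1 = (5·4 + (-3)·(-2) + 2·(-3); (-3)·4 + 0·(-2) + 1·(-3); 2·4 + (-5)·(-2) + 0·(-3)) = (20, -15, 18)
Ratio at component: 20 / 4 = 5.000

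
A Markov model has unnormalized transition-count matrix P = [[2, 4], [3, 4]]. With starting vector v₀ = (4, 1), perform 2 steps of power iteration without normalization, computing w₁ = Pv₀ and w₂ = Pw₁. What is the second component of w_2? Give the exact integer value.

100

w1 = Pv₀ = (12, 16)
w2 = Pw1 = (88, 100)
The requested component of w2 is 100.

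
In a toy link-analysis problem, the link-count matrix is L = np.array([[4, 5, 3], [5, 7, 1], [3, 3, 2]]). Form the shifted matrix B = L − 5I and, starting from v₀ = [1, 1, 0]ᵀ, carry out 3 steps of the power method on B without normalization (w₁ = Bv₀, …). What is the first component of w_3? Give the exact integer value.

B = L − 5I has rows (-1, 5, 3); (5, 2, 1); (3, 3, -3)
w1 = Bv₀ = ((-1)·1 + 5·1 + 3·0; 5·1 + 2·1 + 1·0; 3·1 + 3·1 + (-3)·0) = (4, 7, 6)
w2 = Bw1 = ((-1)·4 + 5·7 + 3·6; 5·4 + 2·7 + 1·6; 3·4 + 3·7 + (-3)·6) = (49, 40, 15)
w3 = Bw2 = (196, 340, 222)
Requested component of w3: 196

196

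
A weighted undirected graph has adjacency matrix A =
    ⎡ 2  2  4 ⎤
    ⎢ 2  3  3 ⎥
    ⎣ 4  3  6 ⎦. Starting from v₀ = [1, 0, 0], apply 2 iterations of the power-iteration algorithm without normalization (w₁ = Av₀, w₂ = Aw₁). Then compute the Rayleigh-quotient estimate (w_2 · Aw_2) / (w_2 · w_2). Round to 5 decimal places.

λ ≈ 10.26038

w1 = Av₀ = (2·1 + 2·0 + 4·0; 2·1 + 3·0 + 3·0; 4·1 + 3·0 + 6·0) = (2, 2, 4)
w2 = Aw1 = (2·2 + 2·2 + 4·4; 2·2 + 3·2 + 3·4; 4·2 + 3·2 + 6·4) = (24, 22, 38)
Aw2 = (244, 228, 390)
w2·Aw2 = 24·244 + 22·228 + 38·390 = 25692; w2·w2 = 24·24 + 22·22 + 38·38 = 2504
λ ≈ 25692/2504 = 10.26038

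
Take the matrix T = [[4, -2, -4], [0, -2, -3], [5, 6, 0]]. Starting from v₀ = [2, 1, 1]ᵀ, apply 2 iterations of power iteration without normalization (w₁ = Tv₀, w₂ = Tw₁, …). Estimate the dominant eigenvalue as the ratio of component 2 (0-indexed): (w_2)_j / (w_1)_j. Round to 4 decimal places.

λ ≈ -1.2500

w1 = Tv₀ = (2, -5, 16)
w2 = Tw1 = (-46, -38, -20)
Ratio at component: -20 / 16 = -1.2500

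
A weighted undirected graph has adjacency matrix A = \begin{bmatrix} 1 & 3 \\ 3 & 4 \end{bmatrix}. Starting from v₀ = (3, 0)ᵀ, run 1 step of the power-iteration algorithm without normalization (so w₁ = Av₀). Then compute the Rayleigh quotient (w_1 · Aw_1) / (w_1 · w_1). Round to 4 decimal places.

w1 = Av₀ = (1·3 + 3·0; 3·3 + 4·0) = (3, 9)
Aw1 = (30, 45)
w1·Aw1 = 3·30 + 9·45 = 495; w1·w1 = 3·3 + 9·9 = 90
λ ≈ 495/90 = 5.5000

λ ≈ 5.5000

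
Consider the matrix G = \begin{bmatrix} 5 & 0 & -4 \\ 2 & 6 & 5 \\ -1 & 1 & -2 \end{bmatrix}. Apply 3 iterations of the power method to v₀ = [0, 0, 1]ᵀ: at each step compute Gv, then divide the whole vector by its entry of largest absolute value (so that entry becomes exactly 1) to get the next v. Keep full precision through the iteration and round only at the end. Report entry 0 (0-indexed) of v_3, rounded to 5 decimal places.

Gv0 = (-4.000000, 5.000000, -2.000000); divide by 5.000000 → v1 = (-0.800000, 1.000000, -0.400000)
Gv1 = (-2.400000, 2.400000, 2.600000); divide by 2.600000 → v2 = (-0.923077, 0.923077, 1.000000)
Gv2 = (-8.615385, 8.692308, -0.153846); divide by 8.692308 → v3 = (-0.991150, 1.000000, -0.017699)
Requested entry of v3: -112/113 = -0.99115

-0.99115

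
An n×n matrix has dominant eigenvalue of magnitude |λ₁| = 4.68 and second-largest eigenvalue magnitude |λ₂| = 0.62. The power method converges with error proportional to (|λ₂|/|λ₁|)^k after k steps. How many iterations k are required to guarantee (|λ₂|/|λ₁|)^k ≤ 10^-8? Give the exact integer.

|λ₂/λ₁| = 0.62/4.68 = 0.13248
Need k ≥ ln(10^-8) / ln(0.13248) = -18.4207 / -2.0213 ≈ 9.113
Smallest integer k satisfying the bound: 10

10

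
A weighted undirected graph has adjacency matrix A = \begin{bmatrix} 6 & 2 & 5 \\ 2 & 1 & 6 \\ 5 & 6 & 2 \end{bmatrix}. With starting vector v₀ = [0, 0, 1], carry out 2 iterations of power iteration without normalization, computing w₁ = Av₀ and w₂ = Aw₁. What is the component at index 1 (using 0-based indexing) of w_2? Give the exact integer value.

w1 = Av₀ = (6·0 + 2·0 + 5·1; 2·0 + 1·0 + 6·1; 5·0 + 6·0 + 2·1) = (5, 6, 2)
w2 = Aw1 = (6·5 + 2·6 + 5·2; 2·5 + 1·6 + 6·2; 5·5 + 6·6 + 2·2) = (52, 28, 65)
The requested component of w2 is 28.

28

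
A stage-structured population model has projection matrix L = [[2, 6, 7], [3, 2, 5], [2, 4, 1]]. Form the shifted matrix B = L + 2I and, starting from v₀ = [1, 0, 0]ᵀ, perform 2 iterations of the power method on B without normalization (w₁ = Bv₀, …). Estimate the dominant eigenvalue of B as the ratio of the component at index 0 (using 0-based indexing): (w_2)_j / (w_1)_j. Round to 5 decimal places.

B = L + 2I has rows (4, 6, 7); (3, 4, 5); (2, 4, 3)
w1 = Bv₀ = (4·1 + 6·0 + 7·0; 3·1 + 4·0 + 5·0; 2·1 + 4·0 + 3·0) = (4, 3, 2)
w2 = Bw1 = (4·4 + 6·3 + 7·2; 3·4 + 4·3 + 5·2; 2·4 + 4·3 + 3·2) = (48, 34, 26)
Ratio: 48/4 = 12.00000

12.00000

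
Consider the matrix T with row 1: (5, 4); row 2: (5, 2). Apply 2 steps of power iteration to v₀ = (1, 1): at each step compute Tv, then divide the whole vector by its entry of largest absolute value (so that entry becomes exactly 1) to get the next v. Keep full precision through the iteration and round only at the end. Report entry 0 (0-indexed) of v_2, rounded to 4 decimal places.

Tv0 = (9.00000, 7.00000); divide by 9.00000 → v1 = (1.00000, 0.77778)
Tv1 = (8.11111, 6.55556); divide by 8.11111 → v2 = (1.00000, 0.80822)
Requested entry of v2: 73/73 = 1.0000

1.0000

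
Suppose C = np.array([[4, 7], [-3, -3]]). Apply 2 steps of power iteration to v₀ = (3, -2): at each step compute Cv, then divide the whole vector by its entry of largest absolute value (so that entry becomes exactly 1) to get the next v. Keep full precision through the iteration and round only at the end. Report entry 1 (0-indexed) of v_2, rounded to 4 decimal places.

-0.5172

Cv0 = (-2.00000, -3.00000); divide by -3.00000 → v1 = (0.66667, 1.00000)
Cv1 = (9.66667, -5.00000); divide by 9.66667 → v2 = (1.00000, -0.51724)
Requested entry of v2: 15/-29 = -0.5172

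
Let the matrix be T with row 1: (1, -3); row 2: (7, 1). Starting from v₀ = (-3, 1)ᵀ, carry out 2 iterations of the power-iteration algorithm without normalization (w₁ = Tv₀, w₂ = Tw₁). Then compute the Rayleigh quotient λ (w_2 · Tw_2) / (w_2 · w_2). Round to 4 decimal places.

-0.9811

w1 = Tv₀ = (1·(-3) + (-3)·1; 7·(-3) + 1·1) = (-6, -20)
w2 = Tw1 = (1·(-6) + (-3)·(-20); 7·(-6) + 1·(-20)) = (54, -62)
Tw2 = (240, 316)
w2·Tw2 = 54·240 + (-62)·316 = -6632; w2·w2 = 54·54 + (-62)·(-62) = 6760
λ ≈ -6632/6760 = -0.9811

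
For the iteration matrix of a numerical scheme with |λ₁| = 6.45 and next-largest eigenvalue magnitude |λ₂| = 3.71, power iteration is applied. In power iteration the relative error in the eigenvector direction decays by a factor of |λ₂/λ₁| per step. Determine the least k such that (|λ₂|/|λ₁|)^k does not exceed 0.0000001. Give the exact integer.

30

|λ₂/λ₁| = 3.71/6.45 = 0.57519
Need k ≥ ln(0.0000001) / ln(0.57519) = -16.1181 / -0.5530 ≈ 29.144
Smallest integer k satisfying the bound: 30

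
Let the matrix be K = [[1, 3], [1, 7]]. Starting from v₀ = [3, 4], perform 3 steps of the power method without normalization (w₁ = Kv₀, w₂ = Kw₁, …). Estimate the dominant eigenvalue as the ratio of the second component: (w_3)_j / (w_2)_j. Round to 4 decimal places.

w1 = Kv₀ = (1·3 + 3·4; 1·3 + 7·4) = (15, 31)
w2 = Kw1 = (1·15 + 3·31; 1·15 + 7·31) = (108, 232)
w3 = Kw2 = (804, 1732)
Ratio at component: 1732 / 232 = 7.4655

λ ≈ 7.4655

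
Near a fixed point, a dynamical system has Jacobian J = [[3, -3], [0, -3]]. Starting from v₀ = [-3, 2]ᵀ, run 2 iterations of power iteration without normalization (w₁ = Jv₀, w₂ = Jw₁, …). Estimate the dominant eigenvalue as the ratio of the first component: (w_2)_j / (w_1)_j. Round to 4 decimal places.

w1 = Jv₀ = (-15, -6)
w2 = Jw1 = (-27, 18)
Ratio at component: -27 / -15 = 1.8000

λ ≈ 1.8000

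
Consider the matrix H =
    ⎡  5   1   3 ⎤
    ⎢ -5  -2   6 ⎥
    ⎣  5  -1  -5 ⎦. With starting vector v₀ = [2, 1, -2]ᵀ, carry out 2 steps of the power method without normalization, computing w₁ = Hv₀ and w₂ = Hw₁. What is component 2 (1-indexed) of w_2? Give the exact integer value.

w1 = Hv₀ = (5·2 + 1·1 + 3·(-2); (-5)·2 + (-2)·1 + 6·(-2); 5·2 + (-1)·1 + (-5)·(-2)) = (5, -24, 19)
w2 = Hw1 = (5·5 + 1·(-24) + 3·19; (-5)·5 + (-2)·(-24) + 6·19; 5·5 + (-1)·(-24) + (-5)·19) = (58, 137, -46)
The requested component of w2 is 137.

137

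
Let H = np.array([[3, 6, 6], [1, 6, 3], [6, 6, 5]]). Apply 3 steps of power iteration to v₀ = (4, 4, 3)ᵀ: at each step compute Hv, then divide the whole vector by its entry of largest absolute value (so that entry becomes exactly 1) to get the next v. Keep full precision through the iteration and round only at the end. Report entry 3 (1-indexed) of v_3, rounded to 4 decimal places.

1.0000

Hv0 = (54.00000, 37.00000, 63.00000); divide by 63.00000 → v1 = (0.85714, 0.58730, 1.00000)
Hv1 = (12.09524, 7.38095, 13.66667); divide by 13.66667 → v2 = (0.88502, 0.54007, 1.00000)
Hv2 = (11.89547, 7.12544, 13.55052); divide by 13.55052 → v3 = (0.87786, 0.52584, 1.00000)
Requested entry of v3: 11667/11667 = 1.0000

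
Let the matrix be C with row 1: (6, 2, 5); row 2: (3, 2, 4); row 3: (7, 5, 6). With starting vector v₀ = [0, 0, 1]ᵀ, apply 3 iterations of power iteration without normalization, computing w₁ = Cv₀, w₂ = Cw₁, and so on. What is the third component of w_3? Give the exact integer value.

1257

w1 = Cv₀ = (5, 4, 6)
w2 = Cw1 = (68, 47, 91)
w3 = Cw2 = (957, 662, 1257)
The requested component of w3 is 1257.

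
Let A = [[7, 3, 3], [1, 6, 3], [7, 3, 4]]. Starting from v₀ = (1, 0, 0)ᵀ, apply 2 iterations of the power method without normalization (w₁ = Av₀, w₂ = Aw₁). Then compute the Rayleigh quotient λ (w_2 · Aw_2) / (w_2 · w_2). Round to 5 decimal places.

w1 = Av₀ = (7·1 + 3·0 + 3·0; 1·1 + 6·0 + 3·0; 7·1 + 3·0 + 4·0) = (7, 1, 7)
w2 = Aw1 = (7·7 + 3·1 + 3·7; 1·7 + 6·1 + 3·7; 7·7 + 3·1 + 4·7) = (73, 34, 80)
Aw2 = (853, 517, 933)
w2·Aw2 = 73·853 + 34·517 + 80·933 = 154487; w2·w2 = 73·73 + 34·34 + 80·80 = 12885
λ ≈ 154487/12885 = 11.98968

λ ≈ 11.98968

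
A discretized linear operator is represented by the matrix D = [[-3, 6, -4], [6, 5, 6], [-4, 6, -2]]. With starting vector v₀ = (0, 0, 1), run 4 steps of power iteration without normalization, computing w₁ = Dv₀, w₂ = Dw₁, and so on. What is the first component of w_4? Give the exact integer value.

6624

w1 = Dv₀ = (-4, 6, -2)
w2 = Dw1 = (56, -6, 56)
w3 = Dw2 = (-428, 642, -372)
w4 = Dw3 = (6624, -1590, 6308)
The requested component of w4 is 6624.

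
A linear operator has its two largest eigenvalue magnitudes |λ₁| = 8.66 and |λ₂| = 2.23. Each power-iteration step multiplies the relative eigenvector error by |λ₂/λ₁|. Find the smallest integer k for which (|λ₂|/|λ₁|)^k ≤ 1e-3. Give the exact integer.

6

|λ₂/λ₁| = 2.23/8.66 = 0.25751
Need k ≥ ln(1e-3) / ln(0.25751) = -6.9078 / -1.3567 ≈ 5.092
Smallest integer k satisfying the bound: 6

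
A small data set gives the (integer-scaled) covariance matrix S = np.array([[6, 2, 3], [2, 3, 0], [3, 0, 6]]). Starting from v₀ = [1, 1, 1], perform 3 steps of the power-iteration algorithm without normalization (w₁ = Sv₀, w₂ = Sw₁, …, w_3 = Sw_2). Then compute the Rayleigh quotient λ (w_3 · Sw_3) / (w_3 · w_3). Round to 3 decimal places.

w1 = Sv₀ = (11, 5, 9)
w2 = Sw1 = (103, 37, 87)
w3 = Sw2 = (953, 317, 831)
Sw3 = (8845, 2857, 7845)
w3·Sw3 = 953·8845 + 317·2857 + 831·7845 = 15854149; w3·w3 = 953·953 + 317·317 + 831·831 = 1699259
λ ≈ 15854149/1699259 = 9.330

λ ≈ 9.330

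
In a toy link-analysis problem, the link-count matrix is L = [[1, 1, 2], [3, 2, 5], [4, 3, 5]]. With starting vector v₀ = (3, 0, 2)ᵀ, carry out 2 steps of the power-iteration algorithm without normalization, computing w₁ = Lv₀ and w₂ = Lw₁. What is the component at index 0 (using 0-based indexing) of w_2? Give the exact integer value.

70

w1 = Lv₀ = (1·3 + 1·0 + 2·2; 3·3 + 2·0 + 5·2; 4·3 + 3·0 + 5·2) = (7, 19, 22)
w2 = Lw1 = (1·7 + 1·19 + 2·22; 3·7 + 2·19 + 5·22; 4·7 + 3·19 + 5·22) = (70, 169, 195)
The requested component of w2 is 70.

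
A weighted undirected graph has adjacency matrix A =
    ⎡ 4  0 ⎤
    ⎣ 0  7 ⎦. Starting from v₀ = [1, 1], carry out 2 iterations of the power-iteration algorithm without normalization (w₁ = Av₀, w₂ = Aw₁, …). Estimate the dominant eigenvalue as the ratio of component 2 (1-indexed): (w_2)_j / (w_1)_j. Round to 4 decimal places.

w1 = Av₀ = (4·1 + 0·1; 0·1 + 7·1) = (4, 7)
w2 = Aw1 = (4·4 + 0·7; 0·4 + 7·7) = (16, 49)
Ratio at component: 49 / 7 = 7.0000

λ ≈ 7.0000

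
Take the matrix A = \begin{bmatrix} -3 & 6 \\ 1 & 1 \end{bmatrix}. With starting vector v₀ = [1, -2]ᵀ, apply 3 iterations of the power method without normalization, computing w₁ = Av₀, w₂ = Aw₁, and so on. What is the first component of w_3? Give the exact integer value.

w1 = Av₀ = (-15, -1)
w2 = Aw1 = (39, -16)
w3 = Aw2 = (-213, 23)
The requested component of w3 is -213.

-213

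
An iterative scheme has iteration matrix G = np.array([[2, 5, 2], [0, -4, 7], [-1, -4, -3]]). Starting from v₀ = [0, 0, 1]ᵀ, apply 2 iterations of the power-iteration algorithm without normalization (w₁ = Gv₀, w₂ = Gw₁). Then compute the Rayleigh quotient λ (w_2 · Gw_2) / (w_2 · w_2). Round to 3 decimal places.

w1 = Gv₀ = (2, 7, -3)
w2 = Gw1 = (33, -49, -21)
Gw2 = (-221, 49, 226)
w2·Gw2 = 33·(-221) + (-49)·49 + (-21)·226 = -14440; w2·w2 = 33·33 + (-49)·(-49) + (-21)·(-21) = 3931
λ ≈ -14440/3931 = -3.673

-3.673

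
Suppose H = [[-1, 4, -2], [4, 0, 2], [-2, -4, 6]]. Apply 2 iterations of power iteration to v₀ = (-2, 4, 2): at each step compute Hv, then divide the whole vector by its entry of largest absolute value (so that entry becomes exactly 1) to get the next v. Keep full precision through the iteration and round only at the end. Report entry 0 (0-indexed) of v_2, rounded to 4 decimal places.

Hv0 = (14.00000, -4.00000, 0.00000); divide by 14.00000 → v1 = (1.00000, -0.28571, 0.00000)
Hv1 = (-2.14286, 4.00000, -0.85714); divide by 4.00000 → v2 = (-0.53571, 1.00000, -0.21429)
Requested entry of v2: -30/56 = -0.5357

-0.5357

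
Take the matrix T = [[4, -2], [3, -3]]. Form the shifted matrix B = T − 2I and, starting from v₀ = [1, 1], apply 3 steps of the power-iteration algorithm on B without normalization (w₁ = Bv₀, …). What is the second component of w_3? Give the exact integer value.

-38

B = T − 2I has rows (2, -2); (3, -5)
w1 = Bv₀ = (0, -2)
w2 = Bw1 = (4, 10)
w3 = Bw2 = (-12, -38)
Requested component of w3: -38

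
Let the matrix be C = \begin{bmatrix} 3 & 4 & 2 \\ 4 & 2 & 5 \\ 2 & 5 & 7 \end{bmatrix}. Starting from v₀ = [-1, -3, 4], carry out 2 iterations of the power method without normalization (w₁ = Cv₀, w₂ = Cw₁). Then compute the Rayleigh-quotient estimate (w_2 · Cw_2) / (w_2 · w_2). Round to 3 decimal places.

w1 = Cv₀ = (-7, 10, 11)
w2 = Cw1 = (41, 47, 113)
Cw2 = (537, 823, 1108)
w2·Cw2 = 41·537 + 47·823 + 113·1108 = 185902; w2·w2 = 41·41 + 47·47 + 113·113 = 16659
λ ≈ 185902/16659 = 11.159

λ ≈ 11.159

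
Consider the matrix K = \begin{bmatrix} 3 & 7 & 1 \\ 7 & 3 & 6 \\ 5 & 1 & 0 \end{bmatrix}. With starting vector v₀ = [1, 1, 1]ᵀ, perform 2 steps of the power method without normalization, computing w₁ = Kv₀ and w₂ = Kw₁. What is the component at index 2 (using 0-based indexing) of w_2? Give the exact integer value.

71

w1 = Kv₀ = (3·1 + 7·1 + 1·1; 7·1 + 3·1 + 6·1; 5·1 + 1·1 + 0·1) = (11, 16, 6)
w2 = Kw1 = (3·11 + 7·16 + 1·6; 7·11 + 3·16 + 6·6; 5·11 + 1·16 + 0·6) = (151, 161, 71)
The requested component of w2 is 71.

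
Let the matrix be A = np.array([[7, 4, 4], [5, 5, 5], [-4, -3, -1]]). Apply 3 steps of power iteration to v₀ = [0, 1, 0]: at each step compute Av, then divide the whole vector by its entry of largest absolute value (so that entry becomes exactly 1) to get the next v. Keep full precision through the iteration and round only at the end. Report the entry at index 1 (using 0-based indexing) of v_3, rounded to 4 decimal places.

Av0 = (4.00000, 5.00000, -3.00000); divide by 5.00000 → v1 = (0.80000, 1.00000, -0.60000)
Av1 = (7.20000, 6.00000, -5.60000); divide by 7.20000 → v2 = (1.00000, 0.83333, -0.77778)
Av2 = (7.22222, 5.27778, -5.72222); divide by 7.22222 → v3 = (1.00000, 0.73077, -0.79231)
Requested entry of v3: 190/260 = 0.7308

0.7308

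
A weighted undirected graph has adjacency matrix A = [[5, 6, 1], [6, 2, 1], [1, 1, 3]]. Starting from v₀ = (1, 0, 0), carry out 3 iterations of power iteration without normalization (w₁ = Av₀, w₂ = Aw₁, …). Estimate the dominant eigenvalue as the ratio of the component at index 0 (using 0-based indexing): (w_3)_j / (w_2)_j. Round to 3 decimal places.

9.387

w1 = Av₀ = (5, 6, 1)
w2 = Aw1 = (62, 43, 14)
w3 = Aw2 = (582, 472, 147)
Ratio at component: 582 / 62 = 9.387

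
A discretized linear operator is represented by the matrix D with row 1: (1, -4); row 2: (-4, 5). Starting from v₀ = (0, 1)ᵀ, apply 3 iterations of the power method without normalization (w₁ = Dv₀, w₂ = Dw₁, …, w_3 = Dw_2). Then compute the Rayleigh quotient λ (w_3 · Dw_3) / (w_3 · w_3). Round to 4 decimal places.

λ ≈ 7.4719

w1 = Dv₀ = (1·0 + (-4)·1; (-4)·0 + 5·1) = (-4, 5)
w2 = Dw1 = (1·(-4) + (-4)·5; (-4)·(-4) + 5·5) = (-24, 41)
w3 = Dw2 = (-188, 301)
Dw3 = (-1392, 2257)
w3·Dw3 = (-188)·(-1392) + 301·2257 = 941053; w3·w3 = (-188)·(-188) + 301·301 = 125945
λ ≈ 941053/125945 = 7.4719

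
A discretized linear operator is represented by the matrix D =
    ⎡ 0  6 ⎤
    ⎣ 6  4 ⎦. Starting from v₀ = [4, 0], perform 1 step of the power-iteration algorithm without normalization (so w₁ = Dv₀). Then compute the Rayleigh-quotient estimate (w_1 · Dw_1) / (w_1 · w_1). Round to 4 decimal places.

w1 = Dv₀ = (0, 24)
Dw1 = (144, 96)
w1·Dw1 = 0·144 + 24·96 = 2304; w1·w1 = 0·0 + 24·24 = 576
λ ≈ 2304/576 = 4.0000

λ ≈ 4.0000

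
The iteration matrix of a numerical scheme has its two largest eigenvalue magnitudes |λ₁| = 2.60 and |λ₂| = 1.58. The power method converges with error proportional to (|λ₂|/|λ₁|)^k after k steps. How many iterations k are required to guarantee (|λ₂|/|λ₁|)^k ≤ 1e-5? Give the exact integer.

24

|λ₂/λ₁| = 1.58/2.60 = 0.60769
Need k ≥ ln(1e-5) / ln(0.60769) = -11.5129 / -0.4981 ≈ 23.114
Smallest integer k satisfying the bound: 24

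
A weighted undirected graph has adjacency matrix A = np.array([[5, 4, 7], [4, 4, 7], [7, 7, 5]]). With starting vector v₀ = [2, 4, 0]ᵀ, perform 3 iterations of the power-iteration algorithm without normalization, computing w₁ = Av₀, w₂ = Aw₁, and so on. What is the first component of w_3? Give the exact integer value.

8496

w1 = Av₀ = (26, 24, 42)
w2 = Aw1 = (520, 494, 560)
w3 = Aw2 = (8496, 7976, 9898)
The requested component of w3 is 8496.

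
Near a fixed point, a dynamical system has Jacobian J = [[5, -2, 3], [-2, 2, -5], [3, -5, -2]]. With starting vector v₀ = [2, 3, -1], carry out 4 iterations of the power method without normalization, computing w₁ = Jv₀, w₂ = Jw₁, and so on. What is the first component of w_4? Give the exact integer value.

w1 = Jv₀ = (1, 7, -7)
w2 = Jw1 = (-30, 47, -18)
w3 = Jw2 = (-298, 244, -289)
w4 = Jw3 = (-2845, 2529, -1536)
The requested component of w4 is -2845.

-2845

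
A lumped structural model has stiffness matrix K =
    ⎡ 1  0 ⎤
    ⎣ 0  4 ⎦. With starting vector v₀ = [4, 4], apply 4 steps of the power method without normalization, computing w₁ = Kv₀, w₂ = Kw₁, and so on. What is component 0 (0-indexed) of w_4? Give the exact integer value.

4

w1 = Kv₀ = (4, 16)
w2 = Kw1 = (4, 64)
w3 = Kw2 = (4, 256)
w4 = Kw3 = (4, 1024)
The requested component of w4 is 4.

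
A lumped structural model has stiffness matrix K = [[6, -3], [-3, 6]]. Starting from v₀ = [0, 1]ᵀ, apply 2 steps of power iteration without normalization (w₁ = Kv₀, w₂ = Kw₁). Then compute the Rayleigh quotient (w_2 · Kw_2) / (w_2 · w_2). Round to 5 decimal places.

w1 = Kv₀ = (6·0 + (-3)·1; (-3)·0 + 6·1) = (-3, 6)
w2 = Kw1 = (6·(-3) + (-3)·6; (-3)·(-3) + 6·6) = (-36, 45)
Kw2 = (-351, 378)
w2·Kw2 = (-36)·(-351) + 45·378 = 29646; w2·w2 = (-36)·(-36) + 45·45 = 3321
λ ≈ 29646/3321 = 8.92683

8.92683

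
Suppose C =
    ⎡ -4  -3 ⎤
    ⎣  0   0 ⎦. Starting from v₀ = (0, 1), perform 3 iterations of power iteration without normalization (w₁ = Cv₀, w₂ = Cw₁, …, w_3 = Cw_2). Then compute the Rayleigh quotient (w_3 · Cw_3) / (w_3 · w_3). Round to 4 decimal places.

-4.0000

w1 = Cv₀ = ((-4)·0 + (-3)·1; 0·0 + 0·1) = (-3, 0)
w2 = Cw1 = ((-4)·(-3) + (-3)·0; 0·(-3) + 0·0) = (12, 0)
w3 = Cw2 = (-48, 0)
Cw3 = (192, 0)
w3·Cw3 = (-48)·192 + 0·0 = -9216; w3·w3 = (-48)·(-48) + 0·0 = 2304
λ ≈ -9216/2304 = -4.0000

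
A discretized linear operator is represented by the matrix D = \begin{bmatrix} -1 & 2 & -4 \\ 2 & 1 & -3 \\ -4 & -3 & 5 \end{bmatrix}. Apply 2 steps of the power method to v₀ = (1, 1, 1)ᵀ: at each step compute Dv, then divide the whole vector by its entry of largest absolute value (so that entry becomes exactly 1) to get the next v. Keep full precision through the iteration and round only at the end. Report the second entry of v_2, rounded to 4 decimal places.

Dv0 = (-3.00000, 0.00000, -2.00000); divide by -3.00000 → v1 = (1.00000, 0.00000, 0.66667)
Dv1 = (-3.66667, 0.00000, -0.66667); divide by -3.66667 → v2 = (1.00000, 0.00000, 0.18182)
Requested entry of v2: 0/11 = 0.0000

0.0000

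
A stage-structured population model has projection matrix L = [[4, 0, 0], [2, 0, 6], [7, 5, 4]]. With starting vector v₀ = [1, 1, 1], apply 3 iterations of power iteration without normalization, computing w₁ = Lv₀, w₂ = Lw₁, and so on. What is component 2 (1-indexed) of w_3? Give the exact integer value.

824

w1 = Lv₀ = (4, 8, 16)
w2 = Lw1 = (16, 104, 132)
w3 = Lw2 = (64, 824, 1160)
The requested component of w3 is 824.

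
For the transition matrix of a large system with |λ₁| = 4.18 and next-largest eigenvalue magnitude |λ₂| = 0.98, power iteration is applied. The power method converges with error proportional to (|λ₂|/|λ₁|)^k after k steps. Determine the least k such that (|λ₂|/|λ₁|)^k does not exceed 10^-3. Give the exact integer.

|λ₂/λ₁| = 0.98/4.18 = 0.23445
Need k ≥ ln(10^-3) / ln(0.23445) = -6.9078 / -1.4505 ≈ 4.762
Smallest integer k satisfying the bound: 5

5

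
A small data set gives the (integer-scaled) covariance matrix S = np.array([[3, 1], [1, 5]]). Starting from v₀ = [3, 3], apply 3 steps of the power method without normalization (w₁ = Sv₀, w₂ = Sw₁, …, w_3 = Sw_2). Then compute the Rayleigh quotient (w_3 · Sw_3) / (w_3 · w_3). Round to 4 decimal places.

λ ≈ 5.4085

w1 = Sv₀ = (12, 18)
w2 = Sw1 = (54, 102)
w3 = Sw2 = (264, 564)
Sw3 = (1356, 3084)
w3·Sw3 = 264·1356 + 564·3084 = 2097360; w3·w3 = 264·264 + 564·564 = 387792
λ ≈ 2097360/387792 = 5.4085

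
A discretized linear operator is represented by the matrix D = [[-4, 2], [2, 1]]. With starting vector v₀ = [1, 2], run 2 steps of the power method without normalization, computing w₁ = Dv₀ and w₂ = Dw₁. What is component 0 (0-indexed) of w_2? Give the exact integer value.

w1 = Dv₀ = ((-4)·1 + 2·2; 2·1 + 1·2) = (0, 4)
w2 = Dw1 = ((-4)·0 + 2·4; 2·0 + 1·4) = (8, 4)
The requested component of w2 is 8.

8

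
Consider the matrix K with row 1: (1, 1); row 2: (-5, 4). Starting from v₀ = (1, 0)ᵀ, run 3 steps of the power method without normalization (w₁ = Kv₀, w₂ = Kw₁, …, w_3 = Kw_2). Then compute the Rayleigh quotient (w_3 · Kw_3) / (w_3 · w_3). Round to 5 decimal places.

w1 = Kv₀ = (1, -5)
w2 = Kw1 = (-4, -25)
w3 = Kw2 = (-29, -80)
Kw3 = (-109, -175)
w3·Kw3 = (-29)·(-109) + (-80)·(-175) = 17161; w3·w3 = (-29)·(-29) + (-80)·(-80) = 7241
λ ≈ 17161/7241 = 2.36998

2.36998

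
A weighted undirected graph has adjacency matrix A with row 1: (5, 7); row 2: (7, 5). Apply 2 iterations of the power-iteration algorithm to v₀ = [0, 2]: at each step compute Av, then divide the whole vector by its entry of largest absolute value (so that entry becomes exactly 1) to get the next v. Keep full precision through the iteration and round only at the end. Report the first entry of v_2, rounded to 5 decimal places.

Av0 = (14.000000, 10.000000); divide by 14.000000 → v1 = (1.000000, 0.714286)
Av1 = (10.000000, 10.571429); divide by 10.571429 → v2 = (0.945946, 1.000000)
Requested entry of v2: 140/148 = 0.94595

0.94595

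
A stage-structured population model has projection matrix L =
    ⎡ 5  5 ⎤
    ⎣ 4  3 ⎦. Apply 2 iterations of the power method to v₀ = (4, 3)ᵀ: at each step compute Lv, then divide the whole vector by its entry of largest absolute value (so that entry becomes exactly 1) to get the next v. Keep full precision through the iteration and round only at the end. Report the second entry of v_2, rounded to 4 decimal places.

0.7167

Lv0 = (35.00000, 25.00000); divide by 35.00000 → v1 = (1.00000, 0.71429)
Lv1 = (8.57143, 6.14286); divide by 8.57143 → v2 = (1.00000, 0.71667)
Requested entry of v2: 215/300 = 0.7167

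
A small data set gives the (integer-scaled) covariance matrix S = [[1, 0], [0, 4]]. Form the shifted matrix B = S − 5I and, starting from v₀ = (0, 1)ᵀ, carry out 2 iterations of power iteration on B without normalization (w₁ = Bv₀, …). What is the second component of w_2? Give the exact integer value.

B = S − 5I has rows (-4, 0); (0, -1)
w1 = Bv₀ = (0, -1)
w2 = Bw1 = (0, 1)
Requested component of w2: 1

1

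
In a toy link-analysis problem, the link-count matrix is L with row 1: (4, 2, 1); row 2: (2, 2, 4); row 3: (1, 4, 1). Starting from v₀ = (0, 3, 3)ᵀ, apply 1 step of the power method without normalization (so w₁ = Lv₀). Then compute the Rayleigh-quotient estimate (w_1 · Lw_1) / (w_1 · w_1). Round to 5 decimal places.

w1 = Lv₀ = (4·0 + 2·3 + 1·3; 2·0 + 2·3 + 4·3; 1·0 + 4·3 + 1·3) = (9, 18, 15)
Lw1 = (87, 114, 96)
w1·Lw1 = 9·87 + 18·114 + 15·96 = 4275; w1·w1 = 9·9 + 18·18 + 15·15 = 630
λ ≈ 4275/630 = 6.78571

6.78571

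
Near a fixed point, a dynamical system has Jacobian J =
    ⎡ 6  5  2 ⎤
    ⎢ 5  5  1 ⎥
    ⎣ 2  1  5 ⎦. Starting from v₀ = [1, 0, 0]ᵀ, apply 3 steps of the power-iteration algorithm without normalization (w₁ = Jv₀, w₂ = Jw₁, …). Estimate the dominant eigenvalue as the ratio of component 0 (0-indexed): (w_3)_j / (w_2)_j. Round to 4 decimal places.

λ ≈ 11.2154

w1 = Jv₀ = (6·1 + 5·0 + 2·0; 5·1 + 5·0 + 1·0; 2·1 + 1·0 + 5·0) = (6, 5, 2)
w2 = Jw1 = (6·6 + 5·5 + 2·2; 5·6 + 5·5 + 1·2; 2·6 + 1·5 + 5·2) = (65, 57, 27)
w3 = Jw2 = (729, 637, 322)
Ratio at component: 729 / 65 = 11.2154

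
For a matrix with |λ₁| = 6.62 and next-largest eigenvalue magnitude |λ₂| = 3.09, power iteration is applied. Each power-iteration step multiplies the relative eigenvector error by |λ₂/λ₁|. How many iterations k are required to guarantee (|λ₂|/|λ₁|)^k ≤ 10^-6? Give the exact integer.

19

|λ₂/λ₁| = 3.09/6.62 = 0.46677
Need k ≥ ln(10^-6) / ln(0.46677) = -13.8155 / -0.7619 ≈ 18.132
Smallest integer k satisfying the bound: 19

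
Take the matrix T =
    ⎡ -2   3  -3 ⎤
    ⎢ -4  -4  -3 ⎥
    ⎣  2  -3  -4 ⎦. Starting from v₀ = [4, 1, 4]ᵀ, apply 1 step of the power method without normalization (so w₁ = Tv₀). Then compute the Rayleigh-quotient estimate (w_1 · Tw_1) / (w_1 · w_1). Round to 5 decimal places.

λ ≈ -5.57950

w1 = Tv₀ = ((-2)·4 + 3·1 + (-3)·4; (-4)·4 + (-4)·1 + (-3)·4; 2·4 + (-3)·1 + (-4)·4) = (-17, -32, -11)
Tw1 = (-29, 229, 106)
w1·Tw1 = (-17)·(-29) + (-32)·229 + (-11)·106 = -8001; w1·w1 = (-17)·(-17) + (-32)·(-32) + (-11)·(-11) = 1434
λ ≈ -8001/1434 = -5.57950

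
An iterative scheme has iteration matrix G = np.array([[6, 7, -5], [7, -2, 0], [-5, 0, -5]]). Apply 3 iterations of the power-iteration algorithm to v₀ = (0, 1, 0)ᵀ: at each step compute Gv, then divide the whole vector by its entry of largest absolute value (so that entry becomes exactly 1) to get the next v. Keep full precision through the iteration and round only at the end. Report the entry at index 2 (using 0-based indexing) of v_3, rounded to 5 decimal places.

0.04902

Gv0 = (7.000000, -2.000000, 0.000000); divide by 7.000000 → v1 = (1.000000, -0.285714, 0.000000)
Gv1 = (4.000000, 7.571429, -5.000000); divide by 7.571429 → v2 = (0.528302, 1.000000, -0.660377)
Gv2 = (13.471698, 1.698113, 0.660377); divide by 13.471698 → v3 = (1.000000, 0.126050, 0.049020)
Requested entry of v3: 35/714 = 0.04902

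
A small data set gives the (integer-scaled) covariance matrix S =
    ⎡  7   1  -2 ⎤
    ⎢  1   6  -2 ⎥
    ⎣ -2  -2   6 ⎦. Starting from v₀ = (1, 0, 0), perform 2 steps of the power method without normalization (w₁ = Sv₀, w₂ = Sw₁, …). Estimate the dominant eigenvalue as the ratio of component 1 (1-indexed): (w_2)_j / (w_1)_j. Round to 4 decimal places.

λ ≈ 7.7143

w1 = Sv₀ = (7·1 + 1·0 + (-2)·0; 1·1 + 6·0 + (-2)·0; (-2)·1 + (-2)·0 + 6·0) = (7, 1, -2)
w2 = Sw1 = (7·7 + 1·1 + (-2)·(-2); 1·7 + 6·1 + (-2)·(-2); (-2)·7 + (-2)·1 + 6·(-2)) = (54, 17, -28)
Ratio at component: 54 / 7 = 7.7143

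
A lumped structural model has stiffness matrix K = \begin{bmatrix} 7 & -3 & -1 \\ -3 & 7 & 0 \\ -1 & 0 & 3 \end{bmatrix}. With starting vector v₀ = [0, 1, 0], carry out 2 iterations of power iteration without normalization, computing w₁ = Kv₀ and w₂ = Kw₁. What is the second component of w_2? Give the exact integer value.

w1 = Kv₀ = (-3, 7, 0)
w2 = Kw1 = (-42, 58, 3)
The requested component of w2 is 58.

58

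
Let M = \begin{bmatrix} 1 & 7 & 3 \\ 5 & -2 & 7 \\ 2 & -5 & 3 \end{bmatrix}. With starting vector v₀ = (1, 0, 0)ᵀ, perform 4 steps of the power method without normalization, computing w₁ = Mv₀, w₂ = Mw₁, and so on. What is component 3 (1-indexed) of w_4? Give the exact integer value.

-293

w1 = Mv₀ = (1·1 + 7·0 + 3·0; 5·1 + (-2)·0 + 7·0; 2·1 + (-5)·0 + 3·0) = (1, 5, 2)
w2 = Mw1 = (1·1 + 7·5 + 3·2; 5·1 + (-2)·5 + 7·2; 2·1 + (-5)·5 + 3·2) = (42, 9, -17)
w3 = Mw2 = (54, 73, -12)
w4 = Mw3 = (529, 40, -293)
The requested component of w4 is -293.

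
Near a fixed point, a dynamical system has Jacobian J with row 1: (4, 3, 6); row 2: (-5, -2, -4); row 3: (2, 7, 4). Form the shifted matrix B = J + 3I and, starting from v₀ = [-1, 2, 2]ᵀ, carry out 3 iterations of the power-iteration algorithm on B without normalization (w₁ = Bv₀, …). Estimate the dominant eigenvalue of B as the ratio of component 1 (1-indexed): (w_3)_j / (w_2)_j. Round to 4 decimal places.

B = J + 3I has rows (7, 3, 6); (-5, 1, -4); (2, 7, 7)
w1 = Bv₀ = (7·(-1) + 3·2 + 6·2; (-5)·(-1) + 1·2 + (-4)·2; 2·(-1) + 7·2 + 7·2) = (11, -1, 26)
w2 = Bw1 = (7·11 + 3·(-1) + 6·26; (-5)·11 + 1·(-1) + (-4)·26; 2·11 + 7·(-1) + 7·26) = (230, -160, 197)
w3 = Bw2 = (2312, -2098, 719)
Ratio: 2312/230 = 10.0522

10.0522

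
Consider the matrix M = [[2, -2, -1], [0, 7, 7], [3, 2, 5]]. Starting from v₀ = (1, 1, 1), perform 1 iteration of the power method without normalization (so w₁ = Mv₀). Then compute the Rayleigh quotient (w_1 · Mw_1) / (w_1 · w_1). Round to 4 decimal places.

w1 = Mv₀ = (-1, 14, 10)
Mw1 = (-40, 168, 75)
w1·Mw1 = (-1)·(-40) + 14·168 + 10·75 = 3142; w1·w1 = (-1)·(-1) + 14·14 + 10·10 = 297
λ ≈ 3142/297 = 10.5791

λ ≈ 10.5791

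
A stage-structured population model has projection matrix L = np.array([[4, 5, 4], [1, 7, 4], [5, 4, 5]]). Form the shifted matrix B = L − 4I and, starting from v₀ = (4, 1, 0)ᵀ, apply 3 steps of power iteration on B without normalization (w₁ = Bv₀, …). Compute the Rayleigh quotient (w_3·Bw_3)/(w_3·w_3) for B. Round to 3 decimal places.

B = L − 4I has rows (0, 5, 4); (1, 3, 4); (5, 4, 1)
w1 = Bv₀ = (0·4 + 5·1 + 4·0; 1·4 + 3·1 + 4·0; 5·4 + 4·1 + 1·0) = (5, 7, 24)
w2 = Bw1 = (0·5 + 5·7 + 4·24; 1·5 + 3·7 + 4·24; 5·5 + 4·7 + 1·24) = (131, 122, 77)
w3 = Bw2 = (918, 805, 1220)
Bw3 = (8905, 8213, 9030)
w3·Bw3 = 25802855; w3·w3 = 2979149; μ ≈ 25802855/2979149 = 8.661

μ ≈ 8.661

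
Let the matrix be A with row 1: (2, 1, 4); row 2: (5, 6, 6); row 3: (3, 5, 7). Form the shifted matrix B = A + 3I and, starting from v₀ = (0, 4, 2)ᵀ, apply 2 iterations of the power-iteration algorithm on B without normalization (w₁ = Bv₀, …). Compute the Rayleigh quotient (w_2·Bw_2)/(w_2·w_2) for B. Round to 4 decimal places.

μ ≈ 16.5689

B = A + 3I has rows (5, 1, 4); (5, 9, 6); (3, 5, 10)
w1 = Bv₀ = (12, 48, 40)
w2 = Bw1 = (268, 732, 676)
Bw2 = (4776, 11984, 11224)
w2·Bw2 = 17639680; w2·w2 = 1064624; μ ≈ 17639680/1064624 = 16.5689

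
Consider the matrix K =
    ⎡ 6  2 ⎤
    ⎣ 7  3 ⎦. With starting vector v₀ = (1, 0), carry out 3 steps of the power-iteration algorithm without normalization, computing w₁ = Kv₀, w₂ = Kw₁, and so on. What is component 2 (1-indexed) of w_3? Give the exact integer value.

w1 = Kv₀ = (6·1 + 2·0; 7·1 + 3·0) = (6, 7)
w2 = Kw1 = (6·6 + 2·7; 7·6 + 3·7) = (50, 63)
w3 = Kw2 = (426, 539)
The requested component of w3 is 539.

539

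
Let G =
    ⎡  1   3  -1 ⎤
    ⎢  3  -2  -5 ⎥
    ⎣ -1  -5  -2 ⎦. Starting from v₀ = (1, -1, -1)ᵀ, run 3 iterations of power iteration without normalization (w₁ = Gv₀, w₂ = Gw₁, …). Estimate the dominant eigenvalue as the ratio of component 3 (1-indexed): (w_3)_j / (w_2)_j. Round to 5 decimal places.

-5.96721

w1 = Gv₀ = (1·1 + 3·(-1) + (-1)·(-1); 3·1 + (-2)·(-1) + (-5)·(-1); (-1)·1 + (-5)·(-1) + (-2)·(-1)) = (-1, 10, 6)
w2 = Gw1 = (1·(-1) + 3·10 + (-1)·6; 3·(-1) + (-2)·10 + (-5)·6; (-1)·(-1) + (-5)·10 + (-2)·6) = (23, -53, -61)
w3 = Gw2 = (-75, 480, 364)
Ratio at component: 364 / -61 = -5.96721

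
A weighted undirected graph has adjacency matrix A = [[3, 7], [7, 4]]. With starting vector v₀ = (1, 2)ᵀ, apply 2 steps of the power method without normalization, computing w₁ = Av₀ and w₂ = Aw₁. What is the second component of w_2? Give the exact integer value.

w1 = Av₀ = (3·1 + 7·2; 7·1 + 4·2) = (17, 15)
w2 = Aw1 = (3·17 + 7·15; 7·17 + 4·15) = (156, 179)
The requested component of w2 is 179.

179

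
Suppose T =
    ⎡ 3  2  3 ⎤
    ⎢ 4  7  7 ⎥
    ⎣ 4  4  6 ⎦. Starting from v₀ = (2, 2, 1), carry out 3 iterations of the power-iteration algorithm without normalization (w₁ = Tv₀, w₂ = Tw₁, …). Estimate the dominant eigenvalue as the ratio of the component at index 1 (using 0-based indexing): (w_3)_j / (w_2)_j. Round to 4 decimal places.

λ ≈ 13.7286

w1 = Tv₀ = (13, 29, 22)
w2 = Tw1 = (163, 409, 300)
w3 = Tw2 = (2207, 5615, 4088)
Ratio at component: 5615 / 409 = 13.7286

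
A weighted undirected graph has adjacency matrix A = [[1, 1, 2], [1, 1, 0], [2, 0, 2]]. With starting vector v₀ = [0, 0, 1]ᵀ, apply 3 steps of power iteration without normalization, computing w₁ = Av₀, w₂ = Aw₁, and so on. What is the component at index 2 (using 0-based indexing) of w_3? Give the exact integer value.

28

w1 = Av₀ = (2, 0, 2)
w2 = Aw1 = (6, 2, 8)
w3 = Aw2 = (24, 8, 28)
The requested component of w3 is 28.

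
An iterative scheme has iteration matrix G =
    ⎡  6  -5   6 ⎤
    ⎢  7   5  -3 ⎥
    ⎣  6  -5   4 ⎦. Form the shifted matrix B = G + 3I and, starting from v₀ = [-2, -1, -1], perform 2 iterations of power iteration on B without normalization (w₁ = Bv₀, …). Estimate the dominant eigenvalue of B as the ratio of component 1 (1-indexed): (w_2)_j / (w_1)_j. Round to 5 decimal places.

B = G + 3I has rows (9, -5, 6); (7, 8, -3); (6, -5, 7)
w1 = Bv₀ = (-19, -19, -14)
w2 = Bw1 = (-160, -243, -117)
Ratio: -160/-19 = 8.42105

8.42105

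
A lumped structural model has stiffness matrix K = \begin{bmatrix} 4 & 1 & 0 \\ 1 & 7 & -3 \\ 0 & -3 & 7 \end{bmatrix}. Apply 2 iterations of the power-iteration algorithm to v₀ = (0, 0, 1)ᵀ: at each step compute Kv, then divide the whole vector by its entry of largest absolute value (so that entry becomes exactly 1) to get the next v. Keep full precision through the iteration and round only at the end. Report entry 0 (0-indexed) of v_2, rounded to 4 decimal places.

-0.0517

Kv0 = (0.00000, -3.00000, 7.00000); divide by 7.00000 → v1 = (0.00000, -0.42857, 1.00000)
Kv1 = (-0.42857, -6.00000, 8.28571); divide by 8.28571 → v2 = (-0.05172, -0.72414, 1.00000)
Requested entry of v2: -3/58 = -0.0517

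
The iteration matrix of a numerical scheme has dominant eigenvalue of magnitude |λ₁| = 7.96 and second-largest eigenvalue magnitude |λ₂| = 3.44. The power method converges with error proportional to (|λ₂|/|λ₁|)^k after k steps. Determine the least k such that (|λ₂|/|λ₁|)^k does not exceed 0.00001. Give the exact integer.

14

|λ₂/λ₁| = 3.44/7.96 = 0.43216
Need k ≥ ln(0.00001) / ln(0.43216) = -11.5129 / -0.8390 ≈ 13.723
Smallest integer k satisfying the bound: 14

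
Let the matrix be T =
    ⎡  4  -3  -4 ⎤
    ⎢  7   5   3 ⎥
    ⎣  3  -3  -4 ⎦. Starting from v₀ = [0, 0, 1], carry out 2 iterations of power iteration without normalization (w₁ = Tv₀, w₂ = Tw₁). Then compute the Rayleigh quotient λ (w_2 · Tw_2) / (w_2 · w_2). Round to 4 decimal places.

5.7510

w1 = Tv₀ = (-4, 3, -4)
w2 = Tw1 = (-9, -25, -5)
Tw2 = (59, -203, 68)
w2·Tw2 = (-9)·59 + (-25)·(-203) + (-5)·68 = 4204; w2·w2 = (-9)·(-9) + (-25)·(-25) + (-5)·(-5) = 731
λ ≈ 4204/731 = 5.7510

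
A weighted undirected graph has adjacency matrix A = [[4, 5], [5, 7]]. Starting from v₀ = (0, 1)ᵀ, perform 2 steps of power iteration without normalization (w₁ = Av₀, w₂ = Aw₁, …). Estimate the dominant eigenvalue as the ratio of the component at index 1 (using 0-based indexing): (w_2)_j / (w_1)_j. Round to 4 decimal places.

w1 = Av₀ = (5, 7)
w2 = Aw1 = (55, 74)
Ratio at component: 74 / 7 = 10.5714

10.5714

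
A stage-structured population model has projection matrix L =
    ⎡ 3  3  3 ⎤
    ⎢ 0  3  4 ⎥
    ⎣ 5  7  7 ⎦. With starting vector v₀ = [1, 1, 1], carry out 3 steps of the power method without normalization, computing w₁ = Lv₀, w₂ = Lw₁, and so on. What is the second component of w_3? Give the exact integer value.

1199

w1 = Lv₀ = (9, 7, 19)
w2 = Lw1 = (105, 97, 227)
w3 = Lw2 = (1287, 1199, 2793)
The requested component of w3 is 1199.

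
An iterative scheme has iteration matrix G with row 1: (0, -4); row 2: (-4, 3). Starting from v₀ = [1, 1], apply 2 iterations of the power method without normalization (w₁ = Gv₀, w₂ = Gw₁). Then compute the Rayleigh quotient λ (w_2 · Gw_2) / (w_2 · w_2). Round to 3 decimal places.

λ ≈ 0.492

w1 = Gv₀ = (-4, -1)
w2 = Gw1 = (4, 13)
Gw2 = (-52, 23)
w2·Gw2 = 4·(-52) + 13·23 = 91; w2·w2 = 4·4 + 13·13 = 185
λ ≈ 91/185 = 0.492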